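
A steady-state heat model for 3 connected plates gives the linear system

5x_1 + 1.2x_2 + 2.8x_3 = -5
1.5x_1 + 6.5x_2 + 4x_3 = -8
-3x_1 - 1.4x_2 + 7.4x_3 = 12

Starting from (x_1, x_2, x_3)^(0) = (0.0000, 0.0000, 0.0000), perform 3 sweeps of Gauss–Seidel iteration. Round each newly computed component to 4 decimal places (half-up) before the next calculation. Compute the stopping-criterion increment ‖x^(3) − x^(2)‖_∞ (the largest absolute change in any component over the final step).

0.2680

Iteration 1:
  x_1 = (-5 - (1.2)·0.0000 - (2.8)·0.0000) / (5) = -1.0000
  x_2 = (-8 - (1.5)·-1.0000 - (4)·0.0000) / (6.5) = -1.0000
  x_3 = (12 - (-3)·-1.0000 - (-1.4)·-1.0000) / (7.4) = 1.0270
Iteration 2:
  x_1 = (-5 - (1.2)·-1.0000 - (2.8)·1.0270) / (5) = -1.3351
  x_2 = (-8 - (1.5)·-1.3351 - (4)·1.0270) / (6.5) = -1.5547
  x_3 = (12 - (-3)·-1.3351 - (-1.4)·-1.5547) / (7.4) = 0.7862
Iteration 3:
  x_1 = (-5 - (1.2)·-1.5547 - (2.8)·0.7862) / (5) = -1.0671
  x_2 = (-8 - (1.5)·-1.0671 - (4)·0.7862) / (6.5) = -1.4683
  x_3 = (12 - (-3)·-1.0671 - (-1.4)·-1.4683) / (7.4) = 0.9112
Change: (0.2680, 0.0864, 0.1250) → max |·| = 0.2680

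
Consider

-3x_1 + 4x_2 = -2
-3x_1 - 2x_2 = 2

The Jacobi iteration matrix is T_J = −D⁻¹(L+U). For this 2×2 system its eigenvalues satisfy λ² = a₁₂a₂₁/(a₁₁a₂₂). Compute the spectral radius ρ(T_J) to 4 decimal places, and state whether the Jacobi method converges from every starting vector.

a₁₂a₂₁/(a₁₁a₂₂) = (4)·(-3) / ((-3)·(-2)) = -2.000000
ρ = √|-2.000000| = √2.000000 = 1.4142
ρ > 1, so Jacobi diverges

1.4142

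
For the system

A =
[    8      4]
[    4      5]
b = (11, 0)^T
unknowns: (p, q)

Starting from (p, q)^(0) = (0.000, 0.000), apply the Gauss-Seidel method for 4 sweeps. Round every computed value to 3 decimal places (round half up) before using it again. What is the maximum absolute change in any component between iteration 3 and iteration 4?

Iteration 1:
  p = (11 - (4)·0.000) / (8) = 1.375
  q = (0 - (4)·1.375) / (5) = -1.100
Iteration 2:
  p = (11 - (4)·-1.100) / (8) = 1.925
  q = (0 - (4)·1.925) / (5) = -1.540
Iteration 3:
  p = (11 - (4)·-1.540) / (8) = 2.145
  q = (0 - (4)·2.145) / (5) = -1.716
Iteration 4:
  p = (11 - (4)·-1.716) / (8) = 2.233
  q = (0 - (4)·2.233) / (5) = -1.786
Change: (0.088, -0.070) → max |·| = 0.088

0.088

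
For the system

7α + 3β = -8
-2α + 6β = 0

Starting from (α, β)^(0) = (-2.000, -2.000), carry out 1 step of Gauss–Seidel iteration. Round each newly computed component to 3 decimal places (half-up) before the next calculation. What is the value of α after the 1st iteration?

-0.286

Iteration 1:
  α = (-8 - (3)·-2.000) / (7) = -0.286
  β = (0 - (-2)·-0.286) / (6) = -0.095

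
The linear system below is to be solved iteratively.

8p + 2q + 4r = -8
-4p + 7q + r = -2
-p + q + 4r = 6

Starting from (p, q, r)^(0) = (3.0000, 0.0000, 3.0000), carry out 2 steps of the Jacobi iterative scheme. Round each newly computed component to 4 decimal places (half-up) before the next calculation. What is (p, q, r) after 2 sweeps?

Iteration 1:
  p = (-8 - (2)·0.0000 - (4)·3.0000) / (8) = -2.5000
  q = (-2 - (-4)·3.0000 - (1)·3.0000) / (7) = 1.0000
  r = (6 - (-1)·3.0000 - (1)·0.0000) / (4) = 2.2500
Iteration 2:
  p = (-8 - (2)·1.0000 - (4)·2.2500) / (8) = -2.3750
  q = (-2 - (-4)·-2.5000 - (1)·2.2500) / (7) = -2.0357
  r = (6 - (-1)·-2.5000 - (1)·1.0000) / (4) = 0.6250

(-2.3750, -2.0357, 0.6250)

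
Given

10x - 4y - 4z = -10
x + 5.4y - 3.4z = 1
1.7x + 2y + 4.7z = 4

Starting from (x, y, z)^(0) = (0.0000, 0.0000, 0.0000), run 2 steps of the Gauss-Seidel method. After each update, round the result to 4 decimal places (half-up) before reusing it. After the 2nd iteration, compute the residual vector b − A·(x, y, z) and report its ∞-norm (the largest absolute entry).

1.5093

Iteration 1:
  x = (-10 - (-4)·0.0000 - (-4)·0.0000) / (10) = -1.0000
  y = (1 - (1)·-1.0000 - (-3.4)·0.0000) / (5.4) = 0.3704
  z = (4 - (1.7)·-1.0000 - (2)·0.3704) / (4.7) = 1.0551
Iteration 2:
  x = (-10 - (-4)·0.3704 - (-4)·1.0551) / (10) = -0.4298
  y = (1 - (1)·-0.4298 - (-3.4)·1.0551) / (5.4) = 0.9291
  z = (4 - (1.7)·-0.4298 - (2)·0.9291) / (4.7) = 0.6112
Residual b − A·x = (0.4592, -1.5093, -0.0002); ∞-norm = 1.5093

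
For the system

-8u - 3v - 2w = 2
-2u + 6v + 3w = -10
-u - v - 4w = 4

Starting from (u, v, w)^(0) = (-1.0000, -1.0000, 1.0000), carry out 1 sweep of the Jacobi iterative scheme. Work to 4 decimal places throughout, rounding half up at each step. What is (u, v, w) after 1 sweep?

Iteration 1:
  u = (2 - (-3)·-1.0000 - (-2)·1.0000) / (-8) = -0.1250
  v = (-10 - (-2)·-1.0000 - (3)·1.0000) / (6) = -2.5000
  w = (4 - (-1)·-1.0000 - (-1)·-1.0000) / (-4) = -0.5000

(-0.1250, -2.5000, -0.5000)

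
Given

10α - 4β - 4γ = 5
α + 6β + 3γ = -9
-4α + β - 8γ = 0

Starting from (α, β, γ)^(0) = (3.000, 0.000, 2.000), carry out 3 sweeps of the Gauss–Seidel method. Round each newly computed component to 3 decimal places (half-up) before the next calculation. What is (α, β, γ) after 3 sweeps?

Iteration 1:
  α = (5 - (-4)·0.000 - (-4)·2.000) / (10) = 1.300
  β = (-9 - (1)·1.300 - (3)·2.000) / (6) = -2.717
  γ = (0 - (-4)·1.300 - (1)·-2.717) / (-8) = -0.990
Iteration 2:
  α = (5 - (-4)·-2.717 - (-4)·-0.990) / (10) = -0.983
  β = (-9 - (1)·-0.983 - (3)·-0.990) / (6) = -0.841
  γ = (0 - (-4)·-0.983 - (1)·-0.841) / (-8) = 0.386
Iteration 3:
  α = (5 - (-4)·-0.841 - (-4)·0.386) / (10) = 0.318
  β = (-9 - (1)·0.318 - (3)·0.386) / (6) = -1.746
  γ = (0 - (-4)·0.318 - (1)·-1.746) / (-8) = -0.377

(0.318, -1.746, -0.377)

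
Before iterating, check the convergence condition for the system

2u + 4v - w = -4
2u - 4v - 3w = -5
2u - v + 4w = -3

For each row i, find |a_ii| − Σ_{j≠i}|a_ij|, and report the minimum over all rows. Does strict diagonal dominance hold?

row 1: |2| − (4+1) = -3
row 2: |-4| − (2+3) = -1
row 3: |4| − (2+1) = 1
minimum over rows = -3 → not strictly diagonally dominant

-3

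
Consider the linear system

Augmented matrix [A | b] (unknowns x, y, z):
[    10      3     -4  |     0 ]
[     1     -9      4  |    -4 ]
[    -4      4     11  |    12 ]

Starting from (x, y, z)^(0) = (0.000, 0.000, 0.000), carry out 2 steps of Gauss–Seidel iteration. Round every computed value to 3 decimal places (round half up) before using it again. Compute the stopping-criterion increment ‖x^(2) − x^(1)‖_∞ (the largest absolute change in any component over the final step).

0.440

Iteration 1:
  x = (0 - (3)·0.000 - (-4)·0.000) / (10) = 0.000
  y = (-4 - (1)·0.000 - (4)·0.000) / (-9) = 0.444
  z = (12 - (-4)·0.000 - (4)·0.444) / (11) = 0.929
Iteration 2:
  x = (0 - (3)·0.444 - (-4)·0.929) / (10) = 0.238
  y = (-4 - (1)·0.238 - (4)·0.929) / (-9) = 0.884
  z = (12 - (-4)·0.238 - (4)·0.884) / (11) = 0.856
Change: (0.238, 0.440, -0.073) → max |·| = 0.440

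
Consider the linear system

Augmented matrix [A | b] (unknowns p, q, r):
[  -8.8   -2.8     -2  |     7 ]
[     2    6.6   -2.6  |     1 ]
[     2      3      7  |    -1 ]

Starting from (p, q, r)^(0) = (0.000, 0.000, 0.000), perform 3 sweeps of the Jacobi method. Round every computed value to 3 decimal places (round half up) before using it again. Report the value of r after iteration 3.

-0.055

Iteration 1:
  p = (7 - (-2.8)·0.000 - (-2)·0.000) / (-8.8) = -0.795
  q = (1 - (2)·0.000 - (-2.6)·0.000) / (6.6) = 0.152
  r = (-1 - (2)·0.000 - (3)·0.000) / (7) = -0.143
Iteration 2:
  p = (7 - (-2.8)·0.152 - (-2)·-0.143) / (-8.8) = -0.811
  q = (1 - (2)·-0.795 - (-2.6)·-0.143) / (6.6) = 0.336
  r = (-1 - (2)·-0.795 - (3)·0.152) / (7) = 0.019
Iteration 3:
  p = (7 - (-2.8)·0.336 - (-2)·0.019) / (-8.8) = -0.907
  q = (1 - (2)·-0.811 - (-2.6)·0.019) / (6.6) = 0.405
  r = (-1 - (2)·-0.811 - (3)·0.336) / (7) = -0.055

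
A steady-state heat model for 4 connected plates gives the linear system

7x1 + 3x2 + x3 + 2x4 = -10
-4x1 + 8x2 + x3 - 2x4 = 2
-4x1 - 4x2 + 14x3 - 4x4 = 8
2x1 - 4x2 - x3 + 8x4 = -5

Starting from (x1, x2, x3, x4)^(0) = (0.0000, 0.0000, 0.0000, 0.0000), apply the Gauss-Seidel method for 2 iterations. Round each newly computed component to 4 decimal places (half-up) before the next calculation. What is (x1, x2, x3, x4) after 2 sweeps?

Iteration 1:
  x1 = (-10 - (3)·0.0000 - (1)·0.0000 - (2)·0.0000) / (7) = -1.4286
  x2 = (2 - (-4)·-1.4286 - (1)·0.0000 - (-2)·0.0000) / (8) = -0.4643
  x3 = (8 - (-4)·-1.4286 - (-4)·-0.4643 - (-4)·0.0000) / (14) = 0.0306
  x4 = (-5 - (2)·-1.4286 - (-4)·-0.4643 - (-1)·0.0306) / (8) = -0.4962
Iteration 2:
  x1 = (-10 - (3)·-0.4643 - (1)·0.0306 - (2)·-0.4962) / (7) = -1.0922
  x2 = (2 - (-4)·-1.0922 - (1)·0.0306 - (-2)·-0.4962) / (8) = -0.4240
  x3 = (8 - (-4)·-1.0922 - (-4)·-0.4240 - (-4)·-0.4962) / (14) = -0.0035
  x4 = (-5 - (2)·-1.0922 - (-4)·-0.4240 - (-1)·-0.0035) / (8) = -0.5644

(-1.0922, -0.4240, -0.0035, -0.5644)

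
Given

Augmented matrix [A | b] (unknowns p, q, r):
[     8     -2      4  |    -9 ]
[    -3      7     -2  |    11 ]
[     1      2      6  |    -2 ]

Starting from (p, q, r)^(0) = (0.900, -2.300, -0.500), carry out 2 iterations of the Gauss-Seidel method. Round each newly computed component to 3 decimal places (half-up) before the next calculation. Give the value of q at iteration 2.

Iteration 1:
  p = (-9 - (-2)·-2.300 - (4)·-0.500) / (8) = -1.450
  q = (11 - (-3)·-1.450 - (-2)·-0.500) / (7) = 0.807
  r = (-2 - (1)·-1.450 - (2)·0.807) / (6) = -0.361
Iteration 2:
  p = (-9 - (-2)·0.807 - (4)·-0.361) / (8) = -0.743
  q = (11 - (-3)·-0.743 - (-2)·-0.361) / (7) = 1.150
  r = (-2 - (1)·-0.743 - (2)·1.150) / (6) = -0.593

1.150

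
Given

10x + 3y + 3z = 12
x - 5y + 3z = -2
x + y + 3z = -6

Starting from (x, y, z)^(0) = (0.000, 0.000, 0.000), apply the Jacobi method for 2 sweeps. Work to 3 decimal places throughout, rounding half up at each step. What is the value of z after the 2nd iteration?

-2.533

Iteration 1:
  x = (12 - (3)·0.000 - (3)·0.000) / (10) = 1.200
  y = (-2 - (1)·0.000 - (3)·0.000) / (-5) = 0.400
  z = (-6 - (1)·0.000 - (1)·0.000) / (3) = -2.000
Iteration 2:
  x = (12 - (3)·0.400 - (3)·-2.000) / (10) = 1.680
  y = (-2 - (1)·1.200 - (3)·-2.000) / (-5) = -0.560
  z = (-6 - (1)·1.200 - (1)·0.400) / (3) = -2.533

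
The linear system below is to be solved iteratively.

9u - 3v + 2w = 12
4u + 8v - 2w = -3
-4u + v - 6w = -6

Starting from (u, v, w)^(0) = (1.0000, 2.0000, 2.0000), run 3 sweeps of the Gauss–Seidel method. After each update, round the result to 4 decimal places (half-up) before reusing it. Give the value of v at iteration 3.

Iteration 1:
  u = (12 - (-3)·2.0000 - (2)·2.0000) / (9) = 1.5556
  v = (-3 - (4)·1.5556 - (-2)·2.0000) / (8) = -0.6528
  w = (-6 - (-4)·1.5556 - (1)·-0.6528) / (-6) = -0.1459
Iteration 2:
  u = (12 - (-3)·-0.6528 - (2)·-0.1459) / (9) = 1.1482
  v = (-3 - (4)·1.1482 - (-2)·-0.1459) / (8) = -0.9856
  w = (-6 - (-4)·1.1482 - (1)·-0.9856) / (-6) = 0.0703
Iteration 3:
  u = (12 - (-3)·-0.9856 - (2)·0.0703) / (9) = 0.9892
  v = (-3 - (4)·0.9892 - (-2)·0.0703) / (8) = -0.8520
  w = (-6 - (-4)·0.9892 - (1)·-0.8520) / (-6) = 0.1985

-0.8520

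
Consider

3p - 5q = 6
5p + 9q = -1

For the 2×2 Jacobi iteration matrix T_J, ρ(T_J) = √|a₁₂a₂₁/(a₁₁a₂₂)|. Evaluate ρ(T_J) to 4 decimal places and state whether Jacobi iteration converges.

a₁₂a₂₁/(a₁₁a₂₂) = (-5)·(5) / ((3)·(9)) = -0.925926
ρ = √|-0.925926| = √0.925926 = 0.9623
ρ < 1, so Jacobi converges

0.9623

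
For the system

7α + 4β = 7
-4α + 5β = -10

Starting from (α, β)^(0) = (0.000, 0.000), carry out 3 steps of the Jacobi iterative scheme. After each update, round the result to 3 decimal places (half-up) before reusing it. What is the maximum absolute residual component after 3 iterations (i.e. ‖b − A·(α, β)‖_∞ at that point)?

Iteration 1:
  α = (7 - (4)·0.000) / (7) = 1.000
  β = (-10 - (-4)·0.000) / (5) = -2.000
Iteration 2:
  α = (7 - (4)·-2.000) / (7) = 2.143
  β = (-10 - (-4)·1.000) / (5) = -1.200
Iteration 3:
  α = (7 - (4)·-1.200) / (7) = 1.686
  β = (-10 - (-4)·2.143) / (5) = -0.286
Residual b − A·x = (-3.658, -1.826); ∞-norm = 3.658

3.658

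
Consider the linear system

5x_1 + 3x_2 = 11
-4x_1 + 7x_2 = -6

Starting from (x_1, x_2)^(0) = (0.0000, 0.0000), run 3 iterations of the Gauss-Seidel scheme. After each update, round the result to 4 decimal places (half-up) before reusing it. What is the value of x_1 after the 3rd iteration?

2.0423

Iteration 1:
  x_1 = (11 - (3)·0.0000) / (5) = 2.2000
  x_2 = (-6 - (-4)·2.2000) / (7) = 0.4000
Iteration 2:
  x_1 = (11 - (3)·0.4000) / (5) = 1.9600
  x_2 = (-6 - (-4)·1.9600) / (7) = 0.2629
Iteration 3:
  x_1 = (11 - (3)·0.2629) / (5) = 2.0423
  x_2 = (-6 - (-4)·2.0423) / (7) = 0.3099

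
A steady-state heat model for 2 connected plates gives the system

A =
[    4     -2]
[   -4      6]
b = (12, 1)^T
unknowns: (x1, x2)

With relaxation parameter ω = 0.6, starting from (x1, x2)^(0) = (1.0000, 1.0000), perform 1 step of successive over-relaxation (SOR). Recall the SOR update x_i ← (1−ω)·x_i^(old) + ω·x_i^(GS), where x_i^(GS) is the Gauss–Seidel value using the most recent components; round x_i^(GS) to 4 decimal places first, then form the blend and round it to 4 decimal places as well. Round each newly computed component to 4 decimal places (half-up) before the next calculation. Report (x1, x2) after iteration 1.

Iteration 1:
  x1: GS value = (12 - (-2)·1.0000) / (4) = 3.5000;  x1 ← (1−ω)·1.0000 + ω·3.5000 = 2.5000
  x2: GS value = (1 - (-4)·2.5000) / (6) = 1.8333;  x2 ← (1−ω)·1.0000 + ω·1.8333 = 1.5000

(2.5000, 1.5000)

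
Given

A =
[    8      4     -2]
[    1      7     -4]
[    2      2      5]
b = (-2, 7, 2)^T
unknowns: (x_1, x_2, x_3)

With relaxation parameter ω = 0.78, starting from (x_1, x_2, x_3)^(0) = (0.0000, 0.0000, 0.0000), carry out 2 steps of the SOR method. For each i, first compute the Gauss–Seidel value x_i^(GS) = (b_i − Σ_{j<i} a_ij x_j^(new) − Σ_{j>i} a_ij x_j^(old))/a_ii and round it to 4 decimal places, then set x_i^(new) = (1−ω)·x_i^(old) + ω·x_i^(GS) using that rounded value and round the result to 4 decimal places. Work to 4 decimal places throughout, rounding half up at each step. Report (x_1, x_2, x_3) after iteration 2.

Iteration 1:
  x_1: GS value = (-2 - (4)·0.0000 - (-2)·0.0000) / (8) = -0.2500;  x_1 ← (1−ω)·0.0000 + ω·-0.2500 = -0.1950
  x_2: GS value = (7 - (1)·-0.1950 - (-4)·0.0000) / (7) = 1.0279;  x_2 ← (1−ω)·0.0000 + ω·1.0279 = 0.8018
  x_3: GS value = (2 - (2)·-0.1950 - (2)·0.8018) / (5) = 0.1573;  x_3 ← (1−ω)·0.0000 + ω·0.1573 = 0.1227
Iteration 2:
  x_1: GS value = (-2 - (4)·0.8018 - (-2)·0.1227) / (8) = -0.6202;  x_1 ← (1−ω)·-0.1950 + ω·-0.6202 = -0.5267
  x_2: GS value = (7 - (1)·-0.5267 - (-4)·0.1227) / (7) = 1.1454;  x_2 ← (1−ω)·0.8018 + ω·1.1454 = 1.0698
  x_3: GS value = (2 - (2)·-0.5267 - (2)·1.0698) / (5) = 0.1828;  x_3 ← (1−ω)·0.1227 + ω·0.1828 = 0.1696

(-0.5267, 1.0698, 0.1696)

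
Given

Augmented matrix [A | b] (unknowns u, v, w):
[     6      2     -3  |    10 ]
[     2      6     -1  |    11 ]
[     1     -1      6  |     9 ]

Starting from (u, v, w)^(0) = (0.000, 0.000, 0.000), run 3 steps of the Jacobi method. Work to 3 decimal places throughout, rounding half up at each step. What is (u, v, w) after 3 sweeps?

(1.921, 1.486, 1.454)

Iteration 1:
  u = (10 - (2)·0.000 - (-3)·0.000) / (6) = 1.667
  v = (11 - (2)·0.000 - (-1)·0.000) / (6) = 1.833
  w = (9 - (1)·0.000 - (-1)·0.000) / (6) = 1.500
Iteration 2:
  u = (10 - (2)·1.833 - (-3)·1.500) / (6) = 1.806
  v = (11 - (2)·1.667 - (-1)·1.500) / (6) = 1.528
  w = (9 - (1)·1.667 - (-1)·1.833) / (6) = 1.528
Iteration 3:
  u = (10 - (2)·1.528 - (-3)·1.528) / (6) = 1.921
  v = (11 - (2)·1.806 - (-1)·1.528) / (6) = 1.486
  w = (9 - (1)·1.806 - (-1)·1.528) / (6) = 1.454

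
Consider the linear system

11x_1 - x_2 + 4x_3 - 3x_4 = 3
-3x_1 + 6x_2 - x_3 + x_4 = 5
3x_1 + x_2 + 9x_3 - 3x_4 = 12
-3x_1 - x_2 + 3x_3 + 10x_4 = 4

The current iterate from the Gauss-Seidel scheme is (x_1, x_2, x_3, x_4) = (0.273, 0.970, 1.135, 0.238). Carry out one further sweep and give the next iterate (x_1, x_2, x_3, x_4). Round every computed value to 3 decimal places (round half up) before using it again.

(0.013, 0.989, 1.298, 0.113)

One sweep:
  x_1 = (3 - (-1)·0.970 - (4)·1.135 - (-3)·0.238) / (11) = 0.013
  x_2 = (5 - (-3)·0.013 - (-1)·1.135 - (1)·0.238) / (6) = 0.989
  x_3 = (12 - (3)·0.013 - (1)·0.989 - (-3)·0.238) / (9) = 1.298
  x_4 = (4 - (-3)·0.013 - (-1)·0.989 - (3)·1.298) / (10) = 0.113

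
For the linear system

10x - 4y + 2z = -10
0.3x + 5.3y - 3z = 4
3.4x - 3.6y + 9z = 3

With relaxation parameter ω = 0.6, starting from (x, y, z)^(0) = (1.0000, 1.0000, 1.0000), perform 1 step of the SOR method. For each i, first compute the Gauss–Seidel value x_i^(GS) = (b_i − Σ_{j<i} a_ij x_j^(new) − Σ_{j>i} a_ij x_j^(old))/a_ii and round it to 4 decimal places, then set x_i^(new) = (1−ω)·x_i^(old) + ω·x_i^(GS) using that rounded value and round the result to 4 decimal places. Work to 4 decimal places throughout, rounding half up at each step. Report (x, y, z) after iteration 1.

Iteration 1:
  x: GS value = (-10 - (-4)·1.0000 - (2)·1.0000) / (10) = -0.8000;  x ← (1−ω)·1.0000 + ω·-0.8000 = -0.0800
  y: GS value = (4 - (0.3)·-0.0800 - (-3)·1.0000) / (5.3) = 1.3253;  y ← (1−ω)·1.0000 + ω·1.3253 = 1.1952
  z: GS value = (3 - (3.4)·-0.0800 - (-3.6)·1.1952) / (9) = 0.8416;  z ← (1−ω)·1.0000 + ω·0.8416 = 0.9050

(-0.0800, 1.1952, 0.9050)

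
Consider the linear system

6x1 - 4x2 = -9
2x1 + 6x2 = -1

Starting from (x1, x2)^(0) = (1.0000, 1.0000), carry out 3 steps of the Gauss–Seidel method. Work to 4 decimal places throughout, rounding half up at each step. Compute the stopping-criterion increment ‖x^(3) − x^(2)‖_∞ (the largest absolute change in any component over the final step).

Iteration 1:
  x1 = (-9 - (-4)·1.0000) / (6) = -0.8333
  x2 = (-1 - (2)·-0.8333) / (6) = 0.1111
Iteration 2:
  x1 = (-9 - (-4)·0.1111) / (6) = -1.4259
  x2 = (-1 - (2)·-1.4259) / (6) = 0.3086
Iteration 3:
  x1 = (-9 - (-4)·0.3086) / (6) = -1.2943
  x2 = (-1 - (2)·-1.2943) / (6) = 0.2648
Change: (0.1316, -0.0438) → max |·| = 0.1316

0.1316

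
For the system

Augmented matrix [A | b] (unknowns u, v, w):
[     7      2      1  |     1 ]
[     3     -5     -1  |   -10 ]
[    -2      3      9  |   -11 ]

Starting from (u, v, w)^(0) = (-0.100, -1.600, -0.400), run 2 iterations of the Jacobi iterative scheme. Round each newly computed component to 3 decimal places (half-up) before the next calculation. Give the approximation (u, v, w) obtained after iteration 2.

(-0.333, 2.536, -1.750)

Iteration 1:
  u = (1 - (2)·-1.600 - (1)·-0.400) / (7) = 0.657
  v = (-10 - (3)·-0.100 - (-1)·-0.400) / (-5) = 2.020
  w = (-11 - (-2)·-0.100 - (3)·-1.600) / (9) = -0.711
Iteration 2:
  u = (1 - (2)·2.020 - (1)·-0.711) / (7) = -0.333
  v = (-10 - (3)·0.657 - (-1)·-0.711) / (-5) = 2.536
  w = (-11 - (-2)·0.657 - (3)·2.020) / (9) = -1.750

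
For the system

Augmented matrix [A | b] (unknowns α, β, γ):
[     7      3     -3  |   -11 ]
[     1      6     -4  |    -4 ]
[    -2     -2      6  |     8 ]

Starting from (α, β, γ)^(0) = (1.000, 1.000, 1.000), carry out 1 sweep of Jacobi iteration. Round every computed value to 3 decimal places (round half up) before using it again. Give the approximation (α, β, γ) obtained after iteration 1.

Iteration 1:
  α = (-11 - (3)·1.000 - (-3)·1.000) / (7) = -1.571
  β = (-4 - (1)·1.000 - (-4)·1.000) / (6) = -0.167
  γ = (8 - (-2)·1.000 - (-2)·1.000) / (6) = 2.000

(-1.571, -0.167, 2.000)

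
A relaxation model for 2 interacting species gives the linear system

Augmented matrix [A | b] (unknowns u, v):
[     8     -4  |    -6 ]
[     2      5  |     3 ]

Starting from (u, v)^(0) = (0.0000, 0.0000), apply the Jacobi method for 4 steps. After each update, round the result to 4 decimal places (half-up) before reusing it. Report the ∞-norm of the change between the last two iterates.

Iteration 1:
  u = (-6 - (-4)·0.0000) / (8) = -0.7500
  v = (3 - (2)·0.0000) / (5) = 0.6000
Iteration 2:
  u = (-6 - (-4)·0.6000) / (8) = -0.4500
  v = (3 - (2)·-0.7500) / (5) = 0.9000
Iteration 3:
  u = (-6 - (-4)·0.9000) / (8) = -0.3000
  v = (3 - (2)·-0.4500) / (5) = 0.7800
Iteration 4:
  u = (-6 - (-4)·0.7800) / (8) = -0.3600
  v = (3 - (2)·-0.3000) / (5) = 0.7200
Change: (-0.0600, -0.0600) → max |·| = 0.0600

0.0600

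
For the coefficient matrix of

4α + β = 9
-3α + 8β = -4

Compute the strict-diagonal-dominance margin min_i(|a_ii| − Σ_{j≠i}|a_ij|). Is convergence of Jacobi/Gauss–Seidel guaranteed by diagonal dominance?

row 1: |4| − (1) = 3
row 2: |8| − (3) = 5
minimum over rows = 3 → strictly diagonally dominant (convergence guaranteed)

3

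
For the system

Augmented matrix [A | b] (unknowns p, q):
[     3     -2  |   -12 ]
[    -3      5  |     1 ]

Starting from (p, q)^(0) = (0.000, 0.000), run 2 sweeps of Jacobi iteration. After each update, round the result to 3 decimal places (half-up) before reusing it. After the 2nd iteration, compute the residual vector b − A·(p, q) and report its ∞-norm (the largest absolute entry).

4.799

Iteration 1:
  p = (-12 - (-2)·0.000) / (3) = -4.000
  q = (1 - (-3)·0.000) / (5) = 0.200
Iteration 2:
  p = (-12 - (-2)·0.200) / (3) = -3.867
  q = (1 - (-3)·-4.000) / (5) = -2.200
Residual b − A·x = (-4.799, 0.399); ∞-norm = 4.799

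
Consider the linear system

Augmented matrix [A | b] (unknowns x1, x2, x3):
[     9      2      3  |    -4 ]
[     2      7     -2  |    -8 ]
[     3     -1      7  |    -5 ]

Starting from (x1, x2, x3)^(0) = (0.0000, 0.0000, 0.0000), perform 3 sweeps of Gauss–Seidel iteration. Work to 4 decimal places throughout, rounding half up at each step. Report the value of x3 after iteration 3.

Iteration 1:
  x1 = (-4 - (2)·0.0000 - (3)·0.0000) / (9) = -0.4444
  x2 = (-8 - (2)·-0.4444 - (-2)·0.0000) / (7) = -1.0159
  x3 = (-5 - (3)·-0.4444 - (-1)·-1.0159) / (7) = -0.6690
Iteration 2:
  x1 = (-4 - (2)·-1.0159 - (3)·-0.6690) / (9) = 0.0043
  x2 = (-8 - (2)·0.0043 - (-2)·-0.6690) / (7) = -1.3352
  x3 = (-5 - (3)·0.0043 - (-1)·-1.3352) / (7) = -0.9069
Iteration 3:
  x1 = (-4 - (2)·-1.3352 - (3)·-0.9069) / (9) = 0.1546
  x2 = (-8 - (2)·0.1546 - (-2)·-0.9069) / (7) = -1.4461
  x3 = (-5 - (3)·0.1546 - (-1)·-1.4461) / (7) = -0.9871

-0.9871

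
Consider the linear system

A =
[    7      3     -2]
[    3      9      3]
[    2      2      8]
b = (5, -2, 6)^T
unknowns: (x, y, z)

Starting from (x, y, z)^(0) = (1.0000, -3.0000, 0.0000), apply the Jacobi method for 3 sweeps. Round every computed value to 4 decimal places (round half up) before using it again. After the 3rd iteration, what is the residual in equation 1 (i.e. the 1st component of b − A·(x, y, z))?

Iteration 1:
  x = (5 - (3)·-3.0000 - (-2)·0.0000) / (7) = 2.0000
  y = (-2 - (3)·1.0000 - (3)·0.0000) / (9) = -0.5556
  z = (6 - (2)·1.0000 - (2)·-3.0000) / (8) = 1.2500
Iteration 2:
  x = (5 - (3)·-0.5556 - (-2)·1.2500) / (7) = 1.3095
  y = (-2 - (3)·2.0000 - (3)·1.2500) / (9) = -1.3056
  z = (6 - (2)·2.0000 - (2)·-0.5556) / (8) = 0.3889
Iteration 3:
  x = (5 - (3)·-1.3056 - (-2)·0.3889) / (7) = 1.3849
  y = (-2 - (3)·1.3095 - (3)·0.3889) / (9) = -0.7884
  z = (6 - (2)·1.3095 - (2)·-1.3056) / (8) = 0.7490
Residual b − A·x = (-0.8311, -1.3061, -1.1850)

-0.8311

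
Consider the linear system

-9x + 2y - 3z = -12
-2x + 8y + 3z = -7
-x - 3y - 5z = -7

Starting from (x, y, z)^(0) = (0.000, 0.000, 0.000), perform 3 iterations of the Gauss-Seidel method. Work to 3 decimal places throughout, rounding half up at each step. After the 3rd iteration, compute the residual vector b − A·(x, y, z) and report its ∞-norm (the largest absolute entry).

Iteration 1:
  x = (-12 - (2)·0.000 - (-3)·0.000) / (-9) = 1.333
  y = (-7 - (-2)·1.333 - (3)·0.000) / (8) = -0.542
  z = (-7 - (-1)·1.333 - (-3)·-0.542) / (-5) = 1.459
Iteration 2:
  x = (-12 - (2)·-0.542 - (-3)·1.459) / (-9) = 0.727
  y = (-7 - (-2)·0.727 - (3)·1.459) / (8) = -1.240
  z = (-7 - (-1)·0.727 - (-3)·-1.240) / (-5) = 1.999
Iteration 3:
  x = (-12 - (2)·-1.240 - (-3)·1.999) / (-9) = 0.391
  y = (-7 - (-2)·0.391 - (3)·1.999) / (8) = -1.527
  z = (-7 - (-1)·0.391 - (-3)·-1.527) / (-5) = 2.238
Residual b − A·x = (1.287, -0.716, 0.000); ∞-norm = 1.287

1.287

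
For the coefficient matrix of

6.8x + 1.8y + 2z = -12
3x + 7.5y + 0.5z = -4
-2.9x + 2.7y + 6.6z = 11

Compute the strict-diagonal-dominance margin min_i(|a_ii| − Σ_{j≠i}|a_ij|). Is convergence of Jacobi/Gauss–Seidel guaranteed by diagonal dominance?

1

row 1: |6.8| − (1.8+2) = 3
row 2: |7.5| − (3+0.5) = 4
row 3: |6.6| − (2.9+2.7) = 1
minimum over rows = 1 → strictly diagonally dominant (convergence guaranteed)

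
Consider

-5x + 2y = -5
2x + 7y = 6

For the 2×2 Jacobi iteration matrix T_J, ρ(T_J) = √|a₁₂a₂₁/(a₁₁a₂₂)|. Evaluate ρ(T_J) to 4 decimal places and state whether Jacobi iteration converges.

a₁₂a₂₁/(a₁₁a₂₂) = (2)·(2) / ((-5)·(7)) = -0.114286
ρ = √|-0.114286| = √0.114286 = 0.3381
ρ < 1, so Jacobi converges

0.3381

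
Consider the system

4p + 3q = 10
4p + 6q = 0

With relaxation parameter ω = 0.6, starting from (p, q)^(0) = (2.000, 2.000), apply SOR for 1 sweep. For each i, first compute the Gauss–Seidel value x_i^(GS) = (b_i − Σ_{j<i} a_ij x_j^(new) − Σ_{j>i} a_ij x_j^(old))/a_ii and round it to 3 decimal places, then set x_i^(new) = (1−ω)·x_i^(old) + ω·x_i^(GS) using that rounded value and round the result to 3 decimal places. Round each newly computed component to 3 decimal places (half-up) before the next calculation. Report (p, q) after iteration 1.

Iteration 1:
  p: GS value = (10 - (3)·2.000) / (4) = 1.000;  p ← (1−ω)·2.000 + ω·1.000 = 1.400
  q: GS value = (0 - (4)·1.400) / (6) = -0.933;  q ← (1−ω)·2.000 + ω·-0.933 = 0.240

(1.400, 0.240)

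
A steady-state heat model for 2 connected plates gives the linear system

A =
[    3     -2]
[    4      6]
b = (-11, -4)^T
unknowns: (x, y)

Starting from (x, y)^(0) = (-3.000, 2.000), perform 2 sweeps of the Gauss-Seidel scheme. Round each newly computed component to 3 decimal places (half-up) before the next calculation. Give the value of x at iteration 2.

Iteration 1:
  x = (-11 - (-2)·2.000) / (3) = -2.333
  y = (-4 - (4)·-2.333) / (6) = 0.889
Iteration 2:
  x = (-11 - (-2)·0.889) / (3) = -3.074
  y = (-4 - (4)·-3.074) / (6) = 1.383

-3.074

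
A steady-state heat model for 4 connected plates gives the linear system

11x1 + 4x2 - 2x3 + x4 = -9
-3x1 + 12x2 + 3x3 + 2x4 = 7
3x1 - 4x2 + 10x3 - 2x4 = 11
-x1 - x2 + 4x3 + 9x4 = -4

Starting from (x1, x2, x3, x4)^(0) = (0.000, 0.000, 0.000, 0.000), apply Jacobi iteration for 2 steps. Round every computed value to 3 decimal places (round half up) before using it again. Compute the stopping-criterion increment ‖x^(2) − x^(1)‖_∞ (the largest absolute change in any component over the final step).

Iteration 1:
  x1 = (-9 - (4)·0.000 - (-2)·0.000 - (1)·0.000) / (11) = -0.818
  x2 = (7 - (-3)·0.000 - (3)·0.000 - (2)·0.000) / (12) = 0.583
  x3 = (11 - (3)·0.000 - (-4)·0.000 - (-2)·0.000) / (10) = 1.100
  x4 = (-4 - (-1)·0.000 - (-1)·0.000 - (4)·0.000) / (9) = -0.444
Iteration 2:
  x1 = (-9 - (4)·0.583 - (-2)·1.100 - (1)·-0.444) / (11) = -0.790
  x2 = (7 - (-3)·-0.818 - (3)·1.100 - (2)·-0.444) / (12) = 0.178
  x3 = (11 - (3)·-0.818 - (-4)·0.583 - (-2)·-0.444) / (10) = 1.490
  x4 = (-4 - (-1)·-0.818 - (-1)·0.583 - (4)·1.100) / (9) = -0.959
Change: (0.028, -0.405, 0.390, -0.515) → max |·| = 0.515

0.515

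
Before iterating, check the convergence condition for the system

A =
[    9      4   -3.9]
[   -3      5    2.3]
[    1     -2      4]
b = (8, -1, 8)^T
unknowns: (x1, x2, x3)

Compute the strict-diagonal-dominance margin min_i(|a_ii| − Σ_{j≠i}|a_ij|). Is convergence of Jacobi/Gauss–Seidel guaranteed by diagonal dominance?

-0.3

row 1: |9| − (4+3.9) = 1.1
row 2: |5| − (3+2.3) = -0.3
row 3: |4| − (1+2) = 1
minimum over rows = -0.3 → not strictly diagonally dominant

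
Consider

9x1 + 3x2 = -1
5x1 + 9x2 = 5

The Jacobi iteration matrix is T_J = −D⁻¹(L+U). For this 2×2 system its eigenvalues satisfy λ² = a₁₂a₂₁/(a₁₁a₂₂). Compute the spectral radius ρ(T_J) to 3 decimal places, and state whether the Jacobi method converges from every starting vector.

0.430

a₁₂a₂₁/(a₁₁a₂₂) = (3)·(5) / ((9)·(9)) = 0.185185
ρ = √|0.185185| = √0.185185 = 0.430
ρ < 1, so Jacobi converges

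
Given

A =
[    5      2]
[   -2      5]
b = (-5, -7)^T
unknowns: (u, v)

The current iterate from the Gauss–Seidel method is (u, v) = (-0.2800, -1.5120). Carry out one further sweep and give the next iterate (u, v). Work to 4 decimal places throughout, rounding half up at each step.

One sweep:
  u = (-5 - (2)·-1.5120) / (5) = -0.3952
  v = (-7 - (-2)·-0.3952) / (5) = -1.5581

(-0.3952, -1.5581)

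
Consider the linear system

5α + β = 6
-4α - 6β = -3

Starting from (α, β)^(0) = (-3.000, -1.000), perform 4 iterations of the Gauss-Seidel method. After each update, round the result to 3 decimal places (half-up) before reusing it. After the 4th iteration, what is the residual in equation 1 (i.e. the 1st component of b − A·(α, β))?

-0.003

Iteration 1:
  α = (6 - (1)·-1.000) / (5) = 1.400
  β = (-3 - (-4)·1.400) / (-6) = -0.433
Iteration 2:
  α = (6 - (1)·-0.433) / (5) = 1.287
  β = (-3 - (-4)·1.287) / (-6) = -0.358
Iteration 3:
  α = (6 - (1)·-0.358) / (5) = 1.272
  β = (-3 - (-4)·1.272) / (-6) = -0.348
Iteration 4:
  α = (6 - (1)·-0.348) / (5) = 1.270
  β = (-3 - (-4)·1.270) / (-6) = -0.347
Residual b − A·x = (-0.003, -0.002)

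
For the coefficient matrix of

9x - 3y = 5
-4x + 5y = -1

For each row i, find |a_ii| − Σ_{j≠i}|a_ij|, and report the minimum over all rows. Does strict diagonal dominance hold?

row 1: |9| − (3) = 6
row 2: |5| − (4) = 1
minimum over rows = 1 → strictly diagonally dominant (convergence guaranteed)

1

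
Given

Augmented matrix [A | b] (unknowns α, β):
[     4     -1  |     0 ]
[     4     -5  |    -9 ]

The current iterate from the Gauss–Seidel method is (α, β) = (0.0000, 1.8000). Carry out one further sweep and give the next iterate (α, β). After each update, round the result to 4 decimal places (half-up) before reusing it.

(0.4500, 2.1600)

One sweep:
  α = (0 - (-1)·1.8000) / (4) = 0.4500
  β = (-9 - (4)·0.4500) / (-5) = 2.1600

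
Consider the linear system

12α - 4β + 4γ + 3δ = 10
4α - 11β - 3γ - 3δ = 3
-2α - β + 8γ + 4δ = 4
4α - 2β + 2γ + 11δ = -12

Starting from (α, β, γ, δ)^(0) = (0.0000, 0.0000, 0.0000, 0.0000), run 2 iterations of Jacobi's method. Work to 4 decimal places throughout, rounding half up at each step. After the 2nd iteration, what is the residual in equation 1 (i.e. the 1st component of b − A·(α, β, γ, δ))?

Iteration 1:
  α = (10 - (-4)·0.0000 - (4)·0.0000 - (3)·0.0000) / (12) = 0.8333
  β = (3 - (4)·0.0000 - (-3)·0.0000 - (-3)·0.0000) / (-11) = -0.2727
  γ = (4 - (-2)·0.0000 - (-1)·0.0000 - (4)·0.0000) / (8) = 0.5000
  δ = (-12 - (4)·0.0000 - (-2)·0.0000 - (2)·0.0000) / (11) = -1.0909
Iteration 2:
  α = (10 - (-4)·-0.2727 - (4)·0.5000 - (3)·-1.0909) / (12) = 0.8485
  β = (3 - (4)·0.8333 - (-3)·0.5000 - (-3)·-1.0909) / (-11) = 0.1914
  γ = (4 - (-2)·0.8333 - (-1)·-0.2727 - (4)·-1.0909) / (8) = 1.2197
  δ = (-12 - (4)·0.8333 - (-2)·-0.2727 - (2)·0.5000) / (11) = -1.5344
Residual b − A·x = (0.3080, 0.7673, 2.2684, -0.5722)

0.3080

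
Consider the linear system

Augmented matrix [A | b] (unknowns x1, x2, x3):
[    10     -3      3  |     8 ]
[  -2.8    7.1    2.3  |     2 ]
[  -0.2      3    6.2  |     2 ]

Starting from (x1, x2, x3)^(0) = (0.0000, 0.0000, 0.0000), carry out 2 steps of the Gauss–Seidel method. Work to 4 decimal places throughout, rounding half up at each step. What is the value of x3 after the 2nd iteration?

Iteration 1:
  x1 = (8 - (-3)·0.0000 - (3)·0.0000) / (10) = 0.8000
  x2 = (2 - (-2.8)·0.8000 - (2.3)·0.0000) / (7.1) = 0.5972
  x3 = (2 - (-0.2)·0.8000 - (3)·0.5972) / (6.2) = 0.0594
Iteration 2:
  x1 = (8 - (-3)·0.5972 - (3)·0.0594) / (10) = 0.9613
  x2 = (2 - (-2.8)·0.9613 - (2.3)·0.0594) / (7.1) = 0.6416
  x3 = (2 - (-0.2)·0.9613 - (3)·0.6416) / (6.2) = 0.0431

0.0431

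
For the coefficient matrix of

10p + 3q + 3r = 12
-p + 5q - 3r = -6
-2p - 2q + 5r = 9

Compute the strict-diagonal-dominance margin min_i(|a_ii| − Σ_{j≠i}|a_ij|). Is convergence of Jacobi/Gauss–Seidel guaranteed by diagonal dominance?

row 1: |10| − (3+3) = 4
row 2: |5| − (1+3) = 1
row 3: |5| − (2+2) = 1
minimum over rows = 1 → strictly diagonally dominant (convergence guaranteed)

1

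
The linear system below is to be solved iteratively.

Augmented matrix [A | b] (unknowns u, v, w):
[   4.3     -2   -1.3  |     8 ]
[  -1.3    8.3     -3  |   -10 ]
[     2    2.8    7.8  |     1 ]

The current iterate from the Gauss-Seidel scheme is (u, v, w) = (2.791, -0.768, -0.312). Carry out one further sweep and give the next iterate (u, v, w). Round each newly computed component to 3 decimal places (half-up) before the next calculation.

(1.409, -1.097, 0.161)

One sweep:
  u = (8 - (-2)·-0.768 - (-1.3)·-0.312) / (4.3) = 1.409
  v = (-10 - (-1.3)·1.409 - (-3)·-0.312) / (8.3) = -1.097
  w = (1 - (2)·1.409 - (2.8)·-1.097) / (7.8) = 0.161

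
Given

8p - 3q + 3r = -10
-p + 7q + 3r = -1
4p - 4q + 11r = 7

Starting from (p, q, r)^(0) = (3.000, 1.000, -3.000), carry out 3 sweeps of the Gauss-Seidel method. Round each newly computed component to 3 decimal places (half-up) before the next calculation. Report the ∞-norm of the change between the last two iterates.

0.649

Iteration 1:
  p = (-10 - (-3)·1.000 - (3)·-3.000) / (8) = 0.250
  q = (-1 - (-1)·0.250 - (3)·-3.000) / (7) = 1.179
  r = (7 - (4)·0.250 - (-4)·1.179) / (11) = 0.974
Iteration 2:
  p = (-10 - (-3)·1.179 - (3)·0.974) / (8) = -1.173
  q = (-1 - (-1)·-1.173 - (3)·0.974) / (7) = -0.728
  r = (7 - (4)·-1.173 - (-4)·-0.728) / (11) = 0.798
Iteration 3:
  p = (-10 - (-3)·-0.728 - (3)·0.798) / (8) = -1.822
  q = (-1 - (-1)·-1.822 - (3)·0.798) / (7) = -0.745
  r = (7 - (4)·-1.822 - (-4)·-0.745) / (11) = 1.028
Change: (-0.649, -0.017, 0.230) → max |·| = 0.649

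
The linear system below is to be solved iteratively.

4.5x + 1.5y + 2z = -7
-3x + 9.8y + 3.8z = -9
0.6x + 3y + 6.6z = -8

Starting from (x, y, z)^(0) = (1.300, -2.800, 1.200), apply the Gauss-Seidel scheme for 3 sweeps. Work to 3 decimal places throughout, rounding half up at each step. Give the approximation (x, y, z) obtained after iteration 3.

Iteration 1:
  x = (-7 - (1.5)·-2.800 - (2)·1.200) / (4.5) = -1.156
  y = (-9 - (-3)·-1.156 - (3.8)·1.200) / (9.8) = -1.738
  z = (-8 - (0.6)·-1.156 - (3)·-1.738) / (6.6) = -0.317
Iteration 2:
  x = (-7 - (1.5)·-1.738 - (2)·-0.317) / (4.5) = -0.835
  y = (-9 - (-3)·-0.835 - (3.8)·-0.317) / (9.8) = -1.051
  z = (-8 - (0.6)·-0.835 - (3)·-1.051) / (6.6) = -0.658
Iteration 3:
  x = (-7 - (1.5)·-1.051 - (2)·-0.658) / (4.5) = -0.913
  y = (-9 - (-3)·-0.913 - (3.8)·-0.658) / (9.8) = -0.943
  z = (-8 - (0.6)·-0.913 - (3)·-0.943) / (6.6) = -0.700

(-0.913, -0.943, -0.700)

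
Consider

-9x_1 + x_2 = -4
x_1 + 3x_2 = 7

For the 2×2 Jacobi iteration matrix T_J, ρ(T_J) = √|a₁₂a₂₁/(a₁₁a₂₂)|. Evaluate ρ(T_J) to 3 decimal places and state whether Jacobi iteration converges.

a₁₂a₂₁/(a₁₁a₂₂) = (1)·(1) / ((-9)·(3)) = -0.037037
ρ = √|-0.037037| = √0.037037 = 0.192
ρ < 1, so Jacobi converges

0.192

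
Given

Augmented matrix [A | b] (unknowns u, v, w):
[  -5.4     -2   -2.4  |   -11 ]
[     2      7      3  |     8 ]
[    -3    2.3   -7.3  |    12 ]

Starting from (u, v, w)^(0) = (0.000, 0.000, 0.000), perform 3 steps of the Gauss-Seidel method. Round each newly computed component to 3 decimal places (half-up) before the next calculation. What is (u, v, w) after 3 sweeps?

Iteration 1:
  u = (-11 - (-2)·0.000 - (-2.4)·0.000) / (-5.4) = 2.037
  v = (8 - (2)·2.037 - (3)·0.000) / (7) = 0.561
  w = (12 - (-3)·2.037 - (2.3)·0.561) / (-7.3) = -2.304
Iteration 2:
  u = (-11 - (-2)·0.561 - (-2.4)·-2.304) / (-5.4) = 2.853
  v = (8 - (2)·2.853 - (3)·-2.304) / (7) = 1.315
  w = (12 - (-3)·2.853 - (2.3)·1.315) / (-7.3) = -2.402
Iteration 3:
  u = (-11 - (-2)·1.315 - (-2.4)·-2.402) / (-5.4) = 2.618
  v = (8 - (2)·2.618 - (3)·-2.402) / (7) = 1.424
  w = (12 - (-3)·2.618 - (2.3)·1.424) / (-7.3) = -2.271

(2.618, 1.424, -2.271)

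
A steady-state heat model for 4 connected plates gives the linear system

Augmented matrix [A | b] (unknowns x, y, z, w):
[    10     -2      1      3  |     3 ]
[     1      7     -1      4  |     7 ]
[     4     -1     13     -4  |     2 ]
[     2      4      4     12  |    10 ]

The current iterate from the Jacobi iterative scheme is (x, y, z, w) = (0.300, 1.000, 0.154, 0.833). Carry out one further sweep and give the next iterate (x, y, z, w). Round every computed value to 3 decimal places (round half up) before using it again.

(0.235, 0.503, 0.395, 0.399)

One sweep:
  x = (3 - (-2)·1.000 - (1)·0.154 - (3)·0.833) / (10) = 0.235
  y = (7 - (1)·0.300 - (-1)·0.154 - (4)·0.833) / (7) = 0.503
  z = (2 - (4)·0.300 - (-1)·1.000 - (-4)·0.833) / (13) = 0.395
  w = (10 - (2)·0.300 - (4)·1.000 - (4)·0.154) / (12) = 0.399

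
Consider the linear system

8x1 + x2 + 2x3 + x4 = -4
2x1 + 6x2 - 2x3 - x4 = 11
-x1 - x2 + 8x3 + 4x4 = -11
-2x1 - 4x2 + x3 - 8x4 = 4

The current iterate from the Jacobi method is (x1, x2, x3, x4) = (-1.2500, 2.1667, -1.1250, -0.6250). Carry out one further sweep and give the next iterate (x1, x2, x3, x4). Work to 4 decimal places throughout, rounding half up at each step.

(-0.4115, 1.7708, -0.9479, -1.4115)

One sweep:
  x1 = (-4 - (1)·2.1667 - (2)·-1.1250 - (1)·-0.6250) / (8) = -0.4115
  x2 = (11 - (2)·-1.2500 - (-2)·-1.1250 - (-1)·-0.6250) / (6) = 1.7708
  x3 = (-11 - (-1)·-1.2500 - (-1)·2.1667 - (4)·-0.6250) / (8) = -0.9479
  x4 = (4 - (-2)·-1.2500 - (-4)·2.1667 - (1)·-1.1250) / (-8) = -1.4115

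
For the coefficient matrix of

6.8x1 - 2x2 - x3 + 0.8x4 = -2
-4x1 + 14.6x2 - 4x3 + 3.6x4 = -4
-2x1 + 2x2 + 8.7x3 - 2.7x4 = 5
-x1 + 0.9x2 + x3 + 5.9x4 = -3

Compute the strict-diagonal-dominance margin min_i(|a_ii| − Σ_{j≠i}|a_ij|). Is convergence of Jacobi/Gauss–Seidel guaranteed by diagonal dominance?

row 1: |6.8| − (2+1+0.8) = 3
row 2: |14.6| − (4+4+3.6) = 3
row 3: |8.7| − (2+2+2.7) = 2
row 4: |5.9| − (1+0.9+1) = 3
minimum over rows = 2 → strictly diagonally dominant (convergence guaranteed)

2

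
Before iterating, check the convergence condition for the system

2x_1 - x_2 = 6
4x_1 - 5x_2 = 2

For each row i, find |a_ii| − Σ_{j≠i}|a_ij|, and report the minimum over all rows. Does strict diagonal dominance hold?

row 1: |2| − (1) = 1
row 2: |-5| − (4) = 1
minimum over rows = 1 → strictly diagonally dominant (convergence guaranteed)

1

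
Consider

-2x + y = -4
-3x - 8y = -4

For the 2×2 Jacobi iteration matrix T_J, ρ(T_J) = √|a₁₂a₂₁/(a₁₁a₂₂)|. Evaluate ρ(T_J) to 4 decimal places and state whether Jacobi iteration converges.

a₁₂a₂₁/(a₁₁a₂₂) = (1)·(-3) / ((-2)·(-8)) = -0.187500
ρ = √|-0.187500| = √0.187500 = 0.4330
ρ < 1, so Jacobi converges

0.4330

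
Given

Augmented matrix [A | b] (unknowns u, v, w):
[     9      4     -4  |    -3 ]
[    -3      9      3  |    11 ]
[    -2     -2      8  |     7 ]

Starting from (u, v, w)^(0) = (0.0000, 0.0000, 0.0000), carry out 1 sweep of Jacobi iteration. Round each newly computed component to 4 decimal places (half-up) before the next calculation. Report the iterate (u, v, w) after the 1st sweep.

Iteration 1:
  u = (-3 - (4)·0.0000 - (-4)·0.0000) / (9) = -0.3333
  v = (11 - (-3)·0.0000 - (3)·0.0000) / (9) = 1.2222
  w = (7 - (-2)·0.0000 - (-2)·0.0000) / (8) = 0.8750

(-0.3333, 1.2222, 0.8750)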